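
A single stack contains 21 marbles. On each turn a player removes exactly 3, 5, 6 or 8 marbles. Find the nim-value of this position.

3

Grundy values for subtraction set {3, 5, 6, 8}:
k:     0  1  2  3  4  5  6  7  8  9 10 11 12 13 14 15 16 17 18 19 20 21
g(k):  0  0  0  1  1  1  2  2  2  3  3  0  0  0  1  1  1  2  2  2  3  3
So g(21) = 3.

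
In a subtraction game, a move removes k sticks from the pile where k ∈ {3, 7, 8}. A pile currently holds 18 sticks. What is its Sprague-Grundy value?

2

Compute g(0), g(1), … for moves {3, 7, 8}:
k:     0  1  2  3  4  5  6  7  8  9 10 11 12 13 14 15 16 17 18
g(k):  0  0  0  1  1  1  0  2  2  1  3  0  0  2  1  1  0  0  2
So g(18) = 2.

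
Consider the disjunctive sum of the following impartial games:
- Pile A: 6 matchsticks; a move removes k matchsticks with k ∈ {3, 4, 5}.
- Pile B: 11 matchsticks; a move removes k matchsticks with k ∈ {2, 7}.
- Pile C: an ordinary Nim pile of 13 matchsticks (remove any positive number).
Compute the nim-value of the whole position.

Grundy values for pile A (subtraction set {3, 4, 5}):
g(0) = mex{} = 0
g(1) = mex{} = 0
g(2) = mex{} = 0
g(3) = mex{0} = 1
g(4) = mex{0} = 1
g(5) = mex{0} = 1
g(6) = mex{0,1} = 2
So g(6) = 2.
Grundy values for pile B (subtraction set {2, 7}):
k:     0  1  2  3  4  5  6  7  8  9 10 11
g(k):  0  0  1  1  0  0  1  1  2  0  0  1
So g(11) = 1.
Pile C is a plain Nim pile of size 13, so its Grundy value is 13.
By the Sprague-Grundy theorem, the Grundy value of a sum of independent games is the XOR of the component values.
Combined value = 2 XOR 1 XOR 13 = 14.

14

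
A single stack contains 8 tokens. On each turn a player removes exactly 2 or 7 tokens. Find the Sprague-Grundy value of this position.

2

Compute g(0), g(1), … for moves {2, 7}:
k:     0  1  2  3  4  5  6  7  8
g(k):  0  0  1  1  0  0  1  1  2
So g(8) = 2.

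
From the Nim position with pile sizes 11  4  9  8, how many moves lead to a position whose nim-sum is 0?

3

Nim-sum: 11 ⊕ 4 ⊕ 9 ⊕ 8 = 14.
The overall nim-sum is X = 14. A pile of size p has a winning move iff p XOR X < p (reduce it to p XOR X).
  11: 11 XOR 14 = 5 < 11 — winning move (to 5).
  4: 4 XOR 14 = 10 ≥ 4 — no move.
  9: 9 XOR 14 = 7 < 9 — winning move (to 7).
  8: 8 XOR 14 = 6 < 8 — winning move (to 6).
That gives 3 winning moves.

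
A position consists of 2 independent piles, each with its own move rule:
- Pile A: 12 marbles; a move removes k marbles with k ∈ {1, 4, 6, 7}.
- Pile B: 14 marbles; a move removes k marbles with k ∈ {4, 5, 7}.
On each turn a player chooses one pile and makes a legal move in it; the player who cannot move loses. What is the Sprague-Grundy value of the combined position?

Build the Grundy sequence for pile A with g(k) = mex{g(k−s) : s ∈ {1, 4, 6, 7}, s ≤ k}:
g(0) = mex{} = 0
g(1) = mex{0} = 1
g(2) = mex{1} = 0
g(3) = mex{0} = 1
g(4) = mex{0,1} = 2
g(5) = mex{1,2} = 0
g(6) = mex{0} = 1
g(7) = mex{0,1} = 2
g(8) = mex{0,1,2} = 3
g(9) = mex{0,1,3} = 2
g(10) = mex{1,2} = 0
g(11) = mex{0,2} = 1
g(12) = mex{0,1,3} = 2
So g(12) = 2.
For pile B, compute g(0), g(1), … with moves {4, 5, 7}:
k:     0  1  2  3  4  5  6  7  8  9 10 11 12 13 14
g(k):  0  0  0  0  1  1  1  1  2  2  2  0  0  0  0
So g(14) = 0.
The value of a disjunctive sum is the nim-sum of the parts.
Combined value = 2 XOR 0 = 2.

2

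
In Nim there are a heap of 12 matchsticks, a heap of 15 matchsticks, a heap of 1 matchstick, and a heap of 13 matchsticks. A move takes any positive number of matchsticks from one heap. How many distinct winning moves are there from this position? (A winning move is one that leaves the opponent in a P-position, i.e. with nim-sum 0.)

Compute the nim-sum pairwise:
12 XOR 15 = 3
3 XOR 1 = 2
2 XOR 13 = 15
The overall nim-sum is X = 15. A heap of size p has a winning move iff p XOR X < p (reduce it to p XOR X).
  12: 12 XOR 15 = 3 < 12 — winning move (to 3).
  15: 15 XOR 15 = 0 < 15 — winning move (to 0).
  1: 1 XOR 15 = 14 ≥ 1 — no move.
  13: 13 XOR 15 = 2 < 13 — winning move (to 2).
That gives 3 winning moves.

3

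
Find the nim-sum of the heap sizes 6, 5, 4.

7

Write each in binary and XOR column by column:
  110  (6)
  101  (5)
  100  (4)
  ---
  111  (7)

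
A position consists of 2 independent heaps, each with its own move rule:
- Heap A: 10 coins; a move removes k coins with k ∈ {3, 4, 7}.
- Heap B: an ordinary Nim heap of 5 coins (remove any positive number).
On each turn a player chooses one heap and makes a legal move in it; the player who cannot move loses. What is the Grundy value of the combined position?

For heap A, compute g(0), g(1), … with moves {3, 4, 7}:
k:     0  1  2  3  4  5  6  7  8  9 10
g(k):  0  0  0  1  1  1  2  2  2  3  0
So g(10) = 0.
Heap B is a plain Nim heap of size 5, so its Grundy value is 5.
By the Sprague-Grundy theorem, the Grundy value of a sum of independent games is the XOR of the component values.
Combined value = 0 ⊕ 5 = 5.

5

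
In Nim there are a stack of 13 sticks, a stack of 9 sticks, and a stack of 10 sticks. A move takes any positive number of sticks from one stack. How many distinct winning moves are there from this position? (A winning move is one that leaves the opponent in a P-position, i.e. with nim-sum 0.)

3

Bitwise XOR of the heap sizes:
  1101  (13)
  1001  (9)
  1010  (10)
  ----
  1110  (14)
The overall nim-sum is X = 14. A stack of size p has a winning move iff p XOR X < p (reduce it to p XOR X).
  13: 13 XOR 14 = 3 < 13 — winning move (to 3).
  9: 9 XOR 14 = 7 < 9 — winning move (to 7).
  10: 10 XOR 14 = 4 < 10 — winning move (to 4).
That gives 3 winning moves.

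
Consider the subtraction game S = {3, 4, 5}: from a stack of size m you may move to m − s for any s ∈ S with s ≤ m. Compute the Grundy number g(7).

2

Compute g(0), g(1), … for moves {3, 4, 5}:
g(0) = mex{} = 0
g(1) = mex{} = 0
g(2) = mex{} = 0
g(3) = mex{0} = 1
g(4) = mex{0} = 1
g(5) = mex{0} = 1
g(6) = mex{0,1} = 2
g(7) = mex{0,1} = 2
So g(7) = 2.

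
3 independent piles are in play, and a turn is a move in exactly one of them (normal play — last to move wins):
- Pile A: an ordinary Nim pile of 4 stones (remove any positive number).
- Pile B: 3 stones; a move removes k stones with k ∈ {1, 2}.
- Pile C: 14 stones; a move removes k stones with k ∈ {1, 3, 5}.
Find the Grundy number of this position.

Pile A is a plain Nim pile of size 4, so its Grundy value is 4.
Build the Grundy sequence for pile B with g(k) = mex{g(k−s) : s ∈ {1, 2}, s ≤ k}:
k:     0  1  2  3
g(k):  0  1  2  0
So g(3) = 0.
Grundy values for pile C (subtraction set {1, 3, 5}):
k:     0  1  2  3  4  5  6  7  8  9 10 11 12 13 14
g(k):  0  1  0  1  0  1  0  1  0  1  0  1  0  1  0
So g(14) = 0.
By the Sprague-Grundy theorem, the Grundy value of a sum of independent games is the XOR of the component values.
Combined value = 4 ⊕ 0 ⊕ 0 = 4.

4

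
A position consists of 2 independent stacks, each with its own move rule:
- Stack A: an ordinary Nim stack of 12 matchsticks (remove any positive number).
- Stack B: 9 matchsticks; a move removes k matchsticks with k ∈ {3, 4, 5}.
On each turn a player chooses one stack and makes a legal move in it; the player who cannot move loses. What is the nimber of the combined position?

Stack A is a plain Nim stack of size 12, so its Grundy value is 12.
For stack B, compute g(0), g(1), … with moves {3, 4, 5}:
g(0) = mex{} = 0
g(1) = mex{} = 0
g(2) = mex{} = 0
g(3) = mex{0} = 1
g(4) = mex{0} = 1
g(5) = mex{0} = 1
g(6) = mex{0,1} = 2
g(7) = mex{0,1} = 2
g(8) = mex{1} = 0
g(9) = mex{1,2} = 0
So g(9) = 0.
By the Sprague-Grundy theorem, the Grundy value of a sum of independent games is the XOR of the component values.
Combined value = 12 XOR 0 = 12.

12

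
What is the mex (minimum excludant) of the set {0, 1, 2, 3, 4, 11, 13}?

5

The values 0, 1, 2, 3, 4 are all present; 5 is the first non-negative integer missing from the set.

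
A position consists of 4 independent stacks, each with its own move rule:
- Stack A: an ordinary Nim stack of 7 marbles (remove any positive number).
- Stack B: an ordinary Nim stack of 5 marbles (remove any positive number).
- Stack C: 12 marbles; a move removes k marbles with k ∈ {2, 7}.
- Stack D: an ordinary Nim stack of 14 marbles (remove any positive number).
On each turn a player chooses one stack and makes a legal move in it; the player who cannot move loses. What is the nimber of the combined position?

Stack A is a plain Nim stack of size 7, so its Grundy value is 7.
Stack B is a plain Nim stack of size 5, so its Grundy value is 5.
Grundy values for stack C (subtraction set {2, 7}):
k:     0  1  2  3  4  5  6  7  8  9 10 11 12
g(k):  0  0  1  1  0  0  1  1  2  0  0  1  1
So g(12) = 1.
Stack D is a plain Nim stack of size 14, so its Grundy value is 14.
The value of a disjunctive sum is the nim-sum of the parts.
Combined value = 7 XOR 5 XOR 1 XOR 14 = 13.

13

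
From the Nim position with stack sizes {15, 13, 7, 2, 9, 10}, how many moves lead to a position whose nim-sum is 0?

3

Nim-sum: 15 XOR 13 XOR 7 XOR 2 XOR 9 XOR 10 = 4.
The overall nim-sum is X = 4. A stack of size p has a winning move iff p XOR X < p (reduce it to p XOR X).
  15: 15 XOR 4 = 11 < 15 — winning move (to 11).
  13: 13 XOR 4 = 9 < 13 — winning move (to 9).
  7: 7 XOR 4 = 3 < 7 — winning move (to 3).
  2: 2 XOR 4 = 6 ≥ 2 — no move.
  9: 9 XOR 4 = 13 ≥ 9 — no move.
  10: 10 XOR 4 = 14 ≥ 10 — no move.
That gives 3 winning moves.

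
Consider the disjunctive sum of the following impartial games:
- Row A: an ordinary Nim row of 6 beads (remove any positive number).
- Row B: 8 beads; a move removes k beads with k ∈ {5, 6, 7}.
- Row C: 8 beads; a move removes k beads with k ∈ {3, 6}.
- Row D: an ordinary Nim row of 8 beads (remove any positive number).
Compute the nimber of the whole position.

Row A is a plain Nim row of size 6, so its Grundy value is 6.
Build the Grundy sequence for row B with g(k) = mex{g(k−s) : s ∈ {5, 6, 7}, s ≤ k}:
g(0) = mex{} = 0
g(1) = mex{} = 0
g(2) = mex{} = 0
g(3) = mex{} = 0
g(4) = mex{} = 0
g(5) = mex{0} = 1
g(6) = mex{0} = 1
g(7) = mex{0} = 1
g(8) = mex{0} = 1
So g(8) = 1.
Grundy values for row C (subtraction set {3, 6}):
g(0) = mex{} = 0
g(1) = mex{} = 0
g(2) = mex{} = 0
g(3) = mex{0} = 1
g(4) = mex{0} = 1
g(5) = mex{0} = 1
g(6) = mex{0,1} = 2
g(7) = mex{0,1} = 2
g(8) = mex{0,1} = 2
So g(8) = 2.
Row D is a plain Nim row of size 8, so its Grundy value is 8.
By the Sprague-Grundy theorem, the Grundy value of a sum of independent games is the XOR of the component values.
Combined value = 6 XOR 1 XOR 2 XOR 8 = 13.

13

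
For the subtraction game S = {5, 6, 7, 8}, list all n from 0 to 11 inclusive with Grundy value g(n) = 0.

Build the Grundy sequence with g(k) = mex{g(k−s) : s ∈ {5, 6, 7, 8}, s ≤ k}:
g(0) = mex{} = 0
g(1) = mex{} = 0
g(2) = mex{} = 0
g(3) = mex{} = 0
g(4) = mex{} = 0
g(5) = mex{0} = 1
g(6) = mex{0} = 1
g(7) = mex{0} = 1
g(8) = mex{0} = 1
g(9) = mex{0} = 1
g(10) = mex{0,1} = 2
g(11) = mex{0,1} = 2
The P-positions (g = 0) in 0..11 are 0, 1, 2, 3, 4.

0, 1, 2, 3, 4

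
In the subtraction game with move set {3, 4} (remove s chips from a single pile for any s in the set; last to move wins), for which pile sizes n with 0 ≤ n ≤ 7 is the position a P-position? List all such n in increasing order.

Compute g(0), g(1), … for moves {3, 4}:
g(0) = mex{} = 0
g(1) = mex{} = 0
g(2) = mex{} = 0
g(3) = mex{0} = 1
g(4) = mex{0} = 1
g(5) = mex{0} = 1
g(6) = mex{0,1} = 2
g(7) = mex{1} = 0
The P-positions (g = 0) in 0..7 are 0, 1, 2, 7.

0, 1, 2, 7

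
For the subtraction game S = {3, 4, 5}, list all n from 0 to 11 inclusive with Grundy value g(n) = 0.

0, 1, 2, 8, 9, 10

Compute g(0), g(1), … for moves {3, 4, 5}:
k:     0  1  2  3  4  5  6  7  8  9 10 11
g(k):  0  0  0  1  1  1  2  2  0  0  0  1
The P-positions (g = 0) in 0..11 are 0, 1, 2, 8, 9, 10.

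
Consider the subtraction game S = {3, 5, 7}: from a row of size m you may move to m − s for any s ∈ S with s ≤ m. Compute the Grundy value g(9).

Build the Grundy sequence with g(k) = mex{g(k−s) : s ∈ {3, 5, 7}, s ≤ k}:
g(0) = mex{} = 0
g(1) = mex{} = 0
g(2) = mex{} = 0
g(3) = mex{0} = 1
g(4) = mex{0} = 1
g(5) = mex{0} = 1
g(6) = mex{0,1} = 2
g(7) = mex{0,1} = 2
g(8) = mex{0,1} = 2
g(9) = mex{0,1,2} = 3
So g(9) = 3.

3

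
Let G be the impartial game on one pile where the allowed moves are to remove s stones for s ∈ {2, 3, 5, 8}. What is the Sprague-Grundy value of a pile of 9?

Build the Grundy sequence with g(k) = mex{g(k−s) : s ∈ {2, 3, 5, 8}, s ≤ k}:
k:     0  1  2  3  4  5  6  7  8  9
g(k):  0  0  1  1  2  2  3  0  4  1
So g(9) = 1.

1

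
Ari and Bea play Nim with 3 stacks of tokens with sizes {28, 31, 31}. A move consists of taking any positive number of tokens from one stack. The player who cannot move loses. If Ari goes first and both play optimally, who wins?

Compute the nim-sum pairwise:
28 ^ 31 = 3
3 ^ 31 = 28
The nim-sum is 28 ≠ 0, so this is an N-position: the player to move can win; Ari has a winning move.

Ari wins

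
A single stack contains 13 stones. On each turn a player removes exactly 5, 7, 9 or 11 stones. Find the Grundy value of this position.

2

Build the Grundy sequence with g(k) = mex{g(k−s) : s ∈ {5, 7, 9, 11}, s ≤ k}:
g(0) = mex{} = 0
g(1) = mex{} = 0
g(2) = mex{} = 0
g(3) = mex{} = 0
g(4) = mex{} = 0
g(5) = mex{0} = 1
g(6) = mex{0} = 1
g(7) = mex{0} = 1
g(8) = mex{0} = 1
g(9) = mex{0} = 1
g(10) = mex{0,1} = 2
g(11) = mex{0,1} = 2
g(12) = mex{0,1} = 2
g(13) = mex{0,1} = 2
So g(13) = 2.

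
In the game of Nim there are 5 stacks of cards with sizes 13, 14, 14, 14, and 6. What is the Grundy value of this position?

5

Compute the nim-sum pairwise:
13 ^ 14 = 3
3 ^ 14 = 13
13 ^ 14 = 3
3 ^ 6 = 5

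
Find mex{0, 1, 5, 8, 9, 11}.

2

The values 0, 1 are all present; 2 is the first non-negative integer missing from the set.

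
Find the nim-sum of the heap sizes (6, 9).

15

Nim-sum: 6 ^ 9 = 15.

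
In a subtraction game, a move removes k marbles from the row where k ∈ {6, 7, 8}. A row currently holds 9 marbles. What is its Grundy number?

1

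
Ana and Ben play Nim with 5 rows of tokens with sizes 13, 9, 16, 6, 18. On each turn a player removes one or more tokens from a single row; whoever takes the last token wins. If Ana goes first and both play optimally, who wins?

Ben wins

Nim-sum: 13 ⊕ 9 ⊕ 16 ⊕ 6 ⊕ 18 = 0.
The nim-sum is 0, so this is a P-position: the player to move is in a losing position under optimal play; Ana is about to move from it and so loses — Ben wins.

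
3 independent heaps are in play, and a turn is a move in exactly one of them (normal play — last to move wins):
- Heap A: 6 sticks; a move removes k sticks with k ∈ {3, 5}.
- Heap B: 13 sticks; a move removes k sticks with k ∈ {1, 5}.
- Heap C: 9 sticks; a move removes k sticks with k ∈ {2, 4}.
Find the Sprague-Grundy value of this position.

Grundy values for heap A (subtraction set {3, 5}):
k:     0  1  2  3  4  5  6
g(k):  0  0  0  1  1  1  2
So g(6) = 2.
Grundy values for heap B (subtraction set {1, 5}):
k:     0  1  2  3  4  5  6  7  8  9 10 11 12 13
g(k):  0  1  0  1  0  1  0  1  0  1  0  1  0  1
So g(13) = 1.
Grundy values for heap C (subtraction set {2, 4}):
g(0) = mex{} = 0
g(1) = mex{} = 0
g(2) = mex{0} = 1
g(3) = mex{0} = 1
g(4) = mex{0,1} = 2
g(5) = mex{0,1} = 2
g(6) = mex{1,2} = 0
g(7) = mex{1,2} = 0
g(8) = mex{0,2} = 1
g(9) = mex{0,2} = 1
So g(9) = 1.
The value of a disjunctive sum is the nim-sum of the parts.
Combined value = 2 XOR 1 XOR 1 = 2.

2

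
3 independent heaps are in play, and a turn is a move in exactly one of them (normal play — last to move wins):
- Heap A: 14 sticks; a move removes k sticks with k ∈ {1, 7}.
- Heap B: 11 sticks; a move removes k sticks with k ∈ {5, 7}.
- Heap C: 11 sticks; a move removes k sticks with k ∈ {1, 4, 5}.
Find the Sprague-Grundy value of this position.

For heap A, compute g(0), g(1), … with moves {1, 7}:
k:     0  1  2  3  4  5  6  7  8  9 10 11 12 13 14
g(k):  0  1  0  1  0  1  0  1  0  1  0  1  0  1  0
So g(14) = 0.
Build the Grundy sequence for heap B with g(k) = mex{g(k−s) : s ∈ {5, 7}, s ≤ k}:
k:     0  1  2  3  4  5  6  7  8  9 10 11
g(k):  0  0  0  0  0  1  1  1  1  1  2  2
So g(11) = 2.
Build the Grundy sequence for heap C with g(k) = mex{g(k−s) : s ∈ {1, 4, 5}, s ≤ k}:
k:     0  1  2  3  4  5  6  7  8  9 10 11
g(k):  0  1  0  1  2  3  2  3  0  1  0  1
So g(11) = 1.
The value of a disjunctive sum is the nim-sum of the parts.
Combined value = 0 ⊕ 2 ⊕ 1 = 3.

3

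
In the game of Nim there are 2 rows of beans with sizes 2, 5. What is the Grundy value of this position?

7

Compute the nim-sum pairwise:
2 XOR 5 = 7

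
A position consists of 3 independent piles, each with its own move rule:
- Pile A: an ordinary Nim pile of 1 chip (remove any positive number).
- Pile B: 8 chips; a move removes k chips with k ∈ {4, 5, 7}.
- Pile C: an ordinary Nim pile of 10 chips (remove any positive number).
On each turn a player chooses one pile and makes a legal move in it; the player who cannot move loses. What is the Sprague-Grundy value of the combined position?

9

Pile A is a plain Nim pile of size 1, so its Grundy value is 1.
Grundy values for pile B (subtraction set {4, 5, 7}):
k:     0  1  2  3  4  5  6  7  8
g(k):  0  0  0  0  1  1  1  1  2
So g(8) = 2.
Pile C is a plain Nim pile of size 10, so its Grundy value is 10.
The value of a disjunctive sum is the nim-sum of the parts.
Combined value = 1 XOR 2 XOR 10 = 9.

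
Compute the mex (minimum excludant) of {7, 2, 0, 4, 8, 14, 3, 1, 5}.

6

The values 0, 1, 2, 3, 4, 5 are all present; 6 is the first non-negative integer missing from the set.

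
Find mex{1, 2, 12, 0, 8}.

3

The values 0, 1, 2 are all present; 3 is the first non-negative integer missing from the set.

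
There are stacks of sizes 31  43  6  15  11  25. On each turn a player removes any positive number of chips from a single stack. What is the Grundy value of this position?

Nim-sum: 31 ⊕ 43 ⊕ 6 ⊕ 15 ⊕ 11 ⊕ 25 = 47.

47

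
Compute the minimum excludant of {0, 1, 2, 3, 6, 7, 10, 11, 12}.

4

The values 0, 1, 2, 3 are all present; 4 is the first non-negative integer missing from the set.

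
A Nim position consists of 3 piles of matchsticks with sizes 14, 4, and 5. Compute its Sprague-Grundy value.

In binary:
  1110  (14)
  0100  (4)
  0101  (5)
  ----
  1111  (15)

15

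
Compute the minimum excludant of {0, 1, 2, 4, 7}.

3

The values 0, 1, 2 are all present; 3 is the first non-negative integer missing from the set.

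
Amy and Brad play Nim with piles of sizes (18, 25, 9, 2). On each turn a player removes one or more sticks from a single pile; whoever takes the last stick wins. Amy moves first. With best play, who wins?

Brad wins

Nim-sum: 18 ^ 25 ^ 9 ^ 2 = 0.
The nim-sum is 0, so this is a P-position: the player to move is in a losing position under optimal play; Amy is about to move from it and so loses — Brad wins.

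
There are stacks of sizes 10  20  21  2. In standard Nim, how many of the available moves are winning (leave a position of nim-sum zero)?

1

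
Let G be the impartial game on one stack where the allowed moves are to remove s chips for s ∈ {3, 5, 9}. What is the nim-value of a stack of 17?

1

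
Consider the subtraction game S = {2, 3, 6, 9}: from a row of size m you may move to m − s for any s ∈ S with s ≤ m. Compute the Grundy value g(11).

3

Build the Grundy sequence with g(k) = mex{g(k−s) : s ∈ {2, 3, 6, 9}, s ≤ k}:
g(0) = mex{} = 0
g(1) = mex{} = 0
g(2) = mex{0} = 1
g(3) = mex{0} = 1
g(4) = mex{0,1} = 2
g(5) = mex{1} = 0
g(6) = mex{0,1,2} = 3
g(7) = mex{0,2} = 1
g(8) = mex{0,1,3} = 2
g(9) = mex{0,1,3} = 2
g(10) = mex{0,1,2} = 3
g(11) = mex{0,1,2} = 3
So g(11) = 3.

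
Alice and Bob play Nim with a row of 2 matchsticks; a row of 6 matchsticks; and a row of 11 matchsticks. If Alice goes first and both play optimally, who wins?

Alice wins

Bitwise XOR of the heap sizes:
  0010  (2)
  0110  (6)
  1011  (11)
  ----
  1111  (15)
The nim-sum is 15 ≠ 0, so this is an N-position: the player to move can win; Alice has a winning move.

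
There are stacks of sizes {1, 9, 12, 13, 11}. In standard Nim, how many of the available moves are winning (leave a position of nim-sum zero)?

Nim-sum: 1 ^ 9 ^ 12 ^ 13 ^ 11 = 2.
The overall nim-sum is X = 2. A stack of size p has a winning move iff p XOR X < p (reduce it to p XOR X).
  1: 1 XOR 2 = 3 ≥ 1 — no move.
  9: 9 XOR 2 = 11 ≥ 9 — no move.
  12: 12 XOR 2 = 14 ≥ 12 — no move.
  13: 13 XOR 2 = 15 ≥ 13 — no move.
  11: 11 XOR 2 = 9 < 11 — winning move (to 9).
That gives 1 winning move.

1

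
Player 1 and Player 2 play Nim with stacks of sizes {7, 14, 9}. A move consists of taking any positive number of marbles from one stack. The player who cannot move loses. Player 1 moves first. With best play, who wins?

Player 2 wins

Bitwise XOR of the heap sizes:
  0111  (7)
  1110  (14)
  1001  (9)
  ----
  0000  (0)
The nim-sum is 0, so this is a P-position: the player to move is in a losing position under optimal play; Player 1 is about to move from it and so loses — Player 2 wins.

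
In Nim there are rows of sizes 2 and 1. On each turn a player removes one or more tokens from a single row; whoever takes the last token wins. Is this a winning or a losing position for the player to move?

Compute the nim-sum pairwise:
2 ^ 1 = 3
The nim-sum is 3 ≠ 0, so this is an N-position: the player to move can win.

Winning position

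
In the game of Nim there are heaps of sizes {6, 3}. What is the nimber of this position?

5

Compute the nim-sum pairwise:
6 XOR 3 = 5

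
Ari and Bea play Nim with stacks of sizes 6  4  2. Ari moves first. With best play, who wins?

Bea wins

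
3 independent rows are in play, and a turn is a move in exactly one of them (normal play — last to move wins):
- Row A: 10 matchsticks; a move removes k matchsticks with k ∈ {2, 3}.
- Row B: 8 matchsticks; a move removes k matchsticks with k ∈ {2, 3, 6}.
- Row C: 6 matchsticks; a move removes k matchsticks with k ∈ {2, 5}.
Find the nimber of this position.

3

Grundy values for row A (subtraction set {2, 3}):
g(0) = mex{} = 0
g(1) = mex{} = 0
g(2) = mex{0} = 1
g(3) = mex{0} = 1
g(4) = mex{0,1} = 2
g(5) = mex{1} = 0
g(6) = mex{1,2} = 0
g(7) = mex{0,2} = 1
g(8) = mex{0} = 1
g(9) = mex{0,1} = 2
g(10) = mex{1} = 0
So g(10) = 0.
Build the Grundy sequence for row B with g(k) = mex{g(k−s) : s ∈ {2, 3, 6}, s ≤ k}:
k:     0  1  2  3  4  5  6  7  8
g(k):  0  0  1  1  2  0  3  1  2
So g(8) = 2.
Grundy values for row C (subtraction set {2, 5}):
g(0) = mex{} = 0
g(1) = mex{} = 0
g(2) = mex{0} = 1
g(3) = mex{0} = 1
g(4) = mex{1} = 0
g(5) = mex{0,1} = 2
g(6) = mex{0} = 1
So g(6) = 1.
The value of a disjunctive sum is the nim-sum of the parts.
Combined value = 0 ⊕ 2 ⊕ 1 = 3.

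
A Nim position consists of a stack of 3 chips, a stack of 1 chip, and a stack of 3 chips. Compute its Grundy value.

1

Nim-sum: 3 ^ 1 ^ 3 = 1.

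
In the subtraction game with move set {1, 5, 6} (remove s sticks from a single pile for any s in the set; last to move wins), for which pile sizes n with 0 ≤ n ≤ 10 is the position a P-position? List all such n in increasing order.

0, 2, 4

Compute g(0), g(1), … for moves {1, 5, 6}:
g(0) = mex{} = 0
g(1) = mex{0} = 1
g(2) = mex{1} = 0
g(3) = mex{0} = 1
g(4) = mex{1} = 0
g(5) = mex{0} = 1
g(6) = mex{0,1} = 2
g(7) = mex{0,1,2} = 3
g(8) = mex{0,1,3} = 2
g(9) = mex{0,1,2} = 3
g(10) = mex{0,1,3} = 2
The P-positions (g = 0) in 0..10 are 0, 2, 4.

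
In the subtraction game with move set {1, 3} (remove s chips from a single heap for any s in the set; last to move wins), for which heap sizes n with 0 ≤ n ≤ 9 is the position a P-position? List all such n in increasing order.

0, 2, 4, 6, 8

Compute g(0), g(1), … for moves {1, 3}:
k:     0  1  2  3  4  5  6  7  8  9
g(k):  0  1  0  1  0  1  0  1  0  1
The P-positions (g = 0) in 0..9 are 0, 2, 4, 6, 8.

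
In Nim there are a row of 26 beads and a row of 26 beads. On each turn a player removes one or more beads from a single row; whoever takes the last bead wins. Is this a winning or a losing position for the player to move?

Losing position

Nim-sum: 26 XOR 26 = 0.
The nim-sum is 0, so this is a P-position: the player to move is in a losing position under optimal play.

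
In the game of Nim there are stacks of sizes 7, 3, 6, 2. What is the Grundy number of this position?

In binary:
  111  (7)
  011  (3)
  110  (6)
  010  (2)
  ---
  000  (0)

0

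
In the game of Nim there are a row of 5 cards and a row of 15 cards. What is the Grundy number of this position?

Bitwise XOR of the heap sizes:
  0101  (5)
  1111  (15)
  ----
  1010  (10)

10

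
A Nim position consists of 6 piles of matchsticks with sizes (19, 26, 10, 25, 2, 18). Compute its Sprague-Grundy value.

10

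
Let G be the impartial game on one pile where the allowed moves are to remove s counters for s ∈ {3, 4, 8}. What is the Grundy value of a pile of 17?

1

Compute g(0), g(1), … for moves {3, 4, 8}:
k:     0  1  2  3  4  5  6  7  8  9 10 11 12 13 14 15 16 17
g(k):  0  0  0  1  1  1  2  0  2  3  1  3  0  0  0  1  1  1
So g(17) = 1.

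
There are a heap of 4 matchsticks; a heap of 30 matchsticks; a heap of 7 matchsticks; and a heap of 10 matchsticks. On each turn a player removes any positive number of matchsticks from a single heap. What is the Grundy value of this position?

23

Write each in binary and XOR column by column:
  00100  (4)
  11110  (30)
  00111  (7)
  01010  (10)
  -----
  10111  (23)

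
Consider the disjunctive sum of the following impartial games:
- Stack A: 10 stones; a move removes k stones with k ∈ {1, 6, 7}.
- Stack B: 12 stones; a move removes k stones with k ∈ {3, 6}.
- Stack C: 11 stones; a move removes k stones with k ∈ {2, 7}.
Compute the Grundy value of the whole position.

2

For stack A, compute g(0), g(1), … with moves {1, 6, 7}:
g(0) = mex{} = 0
g(1) = mex{0} = 1
g(2) = mex{1} = 0
g(3) = mex{0} = 1
g(4) = mex{1} = 0
g(5) = mex{0} = 1
g(6) = mex{0,1} = 2
g(7) = mex{0,1,2} = 3
g(8) = mex{0,1,3} = 2
g(9) = mex{0,1,2} = 3
g(10) = mex{0,1,3} = 2
So g(10) = 2.
Build the Grundy sequence for stack B with g(k) = mex{g(k−s) : s ∈ {3, 6}, s ≤ k}:
k:     0  1  2  3  4  5  6  7  8  9 10 11 12
g(k):  0  0  0  1  1  1  2  2  2  0  0  0  1
So g(12) = 1.
Grundy values for stack C (subtraction set {2, 7}):
k:     0  1  2  3  4  5  6  7  8  9 10 11
g(k):  0  0  1  1  0  0  1  1  2  0  0  1
So g(11) = 1.
By the Sprague-Grundy theorem, the Grundy value of a sum of independent games is the XOR of the component values.
Combined value = 2 ⊕ 1 ⊕ 1 = 2.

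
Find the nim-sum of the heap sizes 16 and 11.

Write each in binary and XOR column by column:
  10000  (16)
  01011  (11)
  -----
  11011  (27)

27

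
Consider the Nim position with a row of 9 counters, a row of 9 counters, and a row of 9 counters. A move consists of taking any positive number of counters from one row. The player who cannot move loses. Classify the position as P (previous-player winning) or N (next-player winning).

N-position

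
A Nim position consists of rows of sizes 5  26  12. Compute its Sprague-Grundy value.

19

Write each in binary and XOR column by column:
  00101  (5)
  11010  (26)
  01100  (12)
  -----
  10011  (19)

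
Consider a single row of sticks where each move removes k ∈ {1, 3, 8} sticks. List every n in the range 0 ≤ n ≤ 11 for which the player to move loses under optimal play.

0, 2, 4, 6, 11

Build the Grundy sequence with g(k) = mex{g(k−s) : s ∈ {1, 3, 8}, s ≤ k}:
g(0) = mex{} = 0
g(1) = mex{0} = 1
g(2) = mex{1} = 0
g(3) = mex{0} = 1
g(4) = mex{1} = 0
g(5) = mex{0} = 1
g(6) = mex{1} = 0
g(7) = mex{0} = 1
g(8) = mex{0,1} = 2
g(9) = mex{0,1,2} = 3
g(10) = mex{0,1,3} = 2
g(11) = mex{1,2} = 0
The P-positions (g = 0) in 0..11 are 0, 2, 4, 6, 11.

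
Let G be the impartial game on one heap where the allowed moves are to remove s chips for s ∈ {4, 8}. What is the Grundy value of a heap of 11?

Build the Grundy sequence with g(k) = mex{g(k−s) : s ∈ {4, 8}, s ≤ k}:
k:     0  1  2  3  4  5  6  7  8  9 10 11
g(k):  0  0  0  0  1  1  1  1  2  2  2  2
So g(11) = 2.

2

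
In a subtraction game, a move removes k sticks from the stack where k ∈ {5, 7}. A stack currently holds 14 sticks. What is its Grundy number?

0

Compute g(0), g(1), … for moves {5, 7}:
g(0) = mex{} = 0
g(1) = mex{} = 0
g(2) = mex{} = 0
g(3) = mex{} = 0
g(4) = mex{} = 0
g(5) = mex{0} = 1
g(6) = mex{0} = 1
g(7) = mex{0} = 1
g(8) = mex{0} = 1
g(9) = mex{0} = 1
g(10) = mex{0,1} = 2
g(11) = mex{0,1} = 2
g(12) = mex{1} = 0
g(13) = mex{1} = 0
g(14) = mex{1} = 0
So g(14) = 0.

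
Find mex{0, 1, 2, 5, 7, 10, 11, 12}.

3

The values 0, 1, 2 are all present; 3 is the first non-negative integer missing from the set.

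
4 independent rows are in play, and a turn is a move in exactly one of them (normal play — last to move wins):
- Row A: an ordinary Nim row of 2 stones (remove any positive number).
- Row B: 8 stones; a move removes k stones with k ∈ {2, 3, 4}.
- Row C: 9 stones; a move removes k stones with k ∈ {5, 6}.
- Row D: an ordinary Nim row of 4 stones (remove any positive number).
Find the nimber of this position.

6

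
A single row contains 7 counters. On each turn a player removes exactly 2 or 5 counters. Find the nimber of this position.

Grundy values for subtraction set {2, 5}:
k:     0  1  2  3  4  5  6  7
g(k):  0  0  1  1  0  2  1  0
So g(7) = 0.

0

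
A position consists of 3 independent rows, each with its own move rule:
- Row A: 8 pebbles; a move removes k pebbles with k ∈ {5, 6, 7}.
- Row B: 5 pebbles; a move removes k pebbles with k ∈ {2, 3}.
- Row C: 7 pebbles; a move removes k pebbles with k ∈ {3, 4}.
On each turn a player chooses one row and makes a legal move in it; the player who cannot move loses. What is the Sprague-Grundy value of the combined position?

1

Grundy values for row A (subtraction set {5, 6, 7}):
g(0) = mex{} = 0
g(1) = mex{} = 0
g(2) = mex{} = 0
g(3) = mex{} = 0
g(4) = mex{} = 0
g(5) = mex{0} = 1
g(6) = mex{0} = 1
g(7) = mex{0} = 1
g(8) = mex{0} = 1
So g(8) = 1.
For row B, compute g(0), g(1), … with moves {2, 3}:
k:     0  1  2  3  4  5
g(k):  0  0  1  1  2  0
So g(5) = 0.
For row C, compute g(0), g(1), … with moves {3, 4}:
g(0) = mex{} = 0
g(1) = mex{} = 0
g(2) = mex{} = 0
g(3) = mex{0} = 1
g(4) = mex{0} = 1
g(5) = mex{0} = 1
g(6) = mex{0,1} = 2
g(7) = mex{1} = 0
So g(7) = 0.
The value of a disjunctive sum is the nim-sum of the parts.
Combined value = 1 ⊕ 0 ⊕ 0 = 1.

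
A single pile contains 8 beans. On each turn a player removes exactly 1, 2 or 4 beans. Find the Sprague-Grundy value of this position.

Grundy values for subtraction set {1, 2, 4}:
k:     0  1  2  3  4  5  6  7  8
g(k):  0  1  2  0  1  2  0  1  2
So g(8) = 2.

2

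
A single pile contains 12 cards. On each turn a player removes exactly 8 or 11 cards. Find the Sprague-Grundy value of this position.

1

Compute g(0), g(1), … for moves {8, 11}:
k:     0  1  2  3  4  5  6  7  8  9 10 11 12
g(k):  0  0  0  0  0  0  0  0  1  1  1  1  1
So g(12) = 1.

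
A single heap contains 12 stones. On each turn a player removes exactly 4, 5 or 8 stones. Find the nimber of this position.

Grundy values for subtraction set {4, 5, 8}:
k:     0  1  2  3  4  5  6  7  8  9 10 11 12
g(k):  0  0  0  0  1  1  1  1  2  2  2  2  0
So g(12) = 0.

0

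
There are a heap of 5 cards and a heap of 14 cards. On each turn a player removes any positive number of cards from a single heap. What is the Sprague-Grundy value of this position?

11

Bitwise XOR of the heap sizes:
  0101  (5)
  1110  (14)
  ----
  1011  (11)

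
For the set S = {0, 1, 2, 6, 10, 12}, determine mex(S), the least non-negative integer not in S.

The values 0, 1, 2 are all present; 3 is the first non-negative integer missing from the set.

3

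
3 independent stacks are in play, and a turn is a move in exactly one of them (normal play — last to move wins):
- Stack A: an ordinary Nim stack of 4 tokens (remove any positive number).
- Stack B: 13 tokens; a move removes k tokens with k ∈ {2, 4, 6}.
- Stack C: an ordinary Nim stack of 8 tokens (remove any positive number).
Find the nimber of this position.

14

Stack A is a plain Nim stack of size 4, so its Grundy value is 4.
Build the Grundy sequence for stack B with g(k) = mex{g(k−s) : s ∈ {2, 4, 6}, s ≤ k}:
k:     0  1  2  3  4  5  6  7  8  9 10 11 12 13
g(k):  0  0  1  1  2  2  3  3  0  0  1  1  2  2
So g(13) = 2.
Stack C is a plain Nim stack of size 8, so its Grundy value is 8.
The value of a disjunctive sum is the nim-sum of the parts.
Combined value = 4 XOR 2 XOR 8 = 14.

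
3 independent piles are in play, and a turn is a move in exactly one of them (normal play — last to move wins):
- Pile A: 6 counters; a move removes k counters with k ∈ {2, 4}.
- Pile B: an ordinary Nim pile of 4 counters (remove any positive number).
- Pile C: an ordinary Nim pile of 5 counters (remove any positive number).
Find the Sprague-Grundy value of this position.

1

For pile A, compute g(0), g(1), … with moves {2, 4}:
g(0) = mex{} = 0
g(1) = mex{} = 0
g(2) = mex{0} = 1
g(3) = mex{0} = 1
g(4) = mex{0,1} = 2
g(5) = mex{0,1} = 2
g(6) = mex{1,2} = 0
So g(6) = 0.
Pile B is a plain Nim pile of size 4, so its Grundy value is 4.
Pile C is a plain Nim pile of size 5, so its Grundy value is 5.
The value of a disjunctive sum is the nim-sum of the parts.
Combined value = 0 ⊕ 4 ⊕ 5 = 1.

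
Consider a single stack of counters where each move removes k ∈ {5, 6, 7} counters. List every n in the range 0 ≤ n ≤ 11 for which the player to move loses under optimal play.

0, 1, 2, 3, 4

Grundy values for subtraction set {5, 6, 7}:
g(0) = mex{} = 0
g(1) = mex{} = 0
g(2) = mex{} = 0
g(3) = mex{} = 0
g(4) = mex{} = 0
g(5) = mex{0} = 1
g(6) = mex{0} = 1
g(7) = mex{0} = 1
g(8) = mex{0} = 1
g(9) = mex{0} = 1
g(10) = mex{0,1} = 2
g(11) = mex{0,1} = 2
The P-positions (g = 0) in 0..11 are 0, 1, 2, 3, 4.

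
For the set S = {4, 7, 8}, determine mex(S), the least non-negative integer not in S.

0 is not in the set, so the mex is 0.

0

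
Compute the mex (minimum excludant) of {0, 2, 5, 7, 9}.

0 is in the set but 1 is not, so the mex is 1.

1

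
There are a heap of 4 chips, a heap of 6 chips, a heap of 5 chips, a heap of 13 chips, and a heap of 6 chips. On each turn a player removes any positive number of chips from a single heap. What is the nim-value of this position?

Compute the nim-sum pairwise:
4 ^ 6 = 2
2 ^ 5 = 7
7 ^ 13 = 10
10 ^ 6 = 12

12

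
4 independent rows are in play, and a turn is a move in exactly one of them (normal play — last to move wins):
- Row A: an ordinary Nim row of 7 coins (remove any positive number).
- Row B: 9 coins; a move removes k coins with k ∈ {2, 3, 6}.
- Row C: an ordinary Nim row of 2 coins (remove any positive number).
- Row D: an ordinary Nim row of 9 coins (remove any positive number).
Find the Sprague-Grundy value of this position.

Row A is a plain Nim row of size 7, so its Grundy value is 7.
For row B, compute g(0), g(1), … with moves {2, 3, 6}:
k:     0  1  2  3  4  5  6  7  8  9
g(k):  0  0  1  1  2  0  3  1  2  0
So g(9) = 0.
Row C is a plain Nim row of size 2, so its Grundy value is 2.
Row D is a plain Nim row of size 9, so its Grundy value is 9.
The value of a disjunctive sum is the nim-sum of the parts.
Combined value = 7 ⊕ 0 ⊕ 2 ⊕ 9 = 12.

12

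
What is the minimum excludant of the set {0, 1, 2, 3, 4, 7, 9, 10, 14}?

The values 0, 1, 2, 3, 4 are all present; 5 is the first non-negative integer missing from the set.

5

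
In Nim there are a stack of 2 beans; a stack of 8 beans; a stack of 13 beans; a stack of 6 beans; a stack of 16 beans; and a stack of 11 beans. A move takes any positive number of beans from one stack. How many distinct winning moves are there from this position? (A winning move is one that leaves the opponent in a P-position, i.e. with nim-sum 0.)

Write each in binary and XOR column by column:
  00010  (2)
  01000  (8)
  01101  (13)
  00110  (6)
  10000  (16)
  01011  (11)
  -----
  11010  (26)
The overall nim-sum is X = 26. A stack of size p has a winning move iff p XOR X < p (reduce it to p XOR X).
  2: 2 XOR 26 = 24 ≥ 2 — no move.
  8: 8 XOR 26 = 18 ≥ 8 — no move.
  13: 13 XOR 26 = 23 ≥ 13 — no move.
  6: 6 XOR 26 = 28 ≥ 6 — no move.
  16: 16 XOR 26 = 10 < 16 — winning move (to 10).
  11: 11 XOR 26 = 17 ≥ 11 — no move.
That gives 1 winning move.

1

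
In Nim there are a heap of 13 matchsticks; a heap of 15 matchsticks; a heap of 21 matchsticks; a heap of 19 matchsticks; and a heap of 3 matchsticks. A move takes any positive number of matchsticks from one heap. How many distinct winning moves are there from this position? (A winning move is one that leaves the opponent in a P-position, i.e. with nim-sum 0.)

3

Write each in binary and XOR column by column:
  01101  (13)
  01111  (15)
  10101  (21)
  10011  (19)
  00011  (3)
  -----
  00111  (7)
The overall nim-sum is X = 7. A heap of size p has a winning move iff p XOR X < p (reduce it to p XOR X).
  13: 13 XOR 7 = 10 < 13 — winning move (to 10).
  15: 15 XOR 7 = 8 < 15 — winning move (to 8).
  21: 21 XOR 7 = 18 < 21 — winning move (to 18).
  19: 19 XOR 7 = 20 ≥ 19 — no move.
  3: 3 XOR 7 = 4 ≥ 3 — no move.
That gives 3 winning moves.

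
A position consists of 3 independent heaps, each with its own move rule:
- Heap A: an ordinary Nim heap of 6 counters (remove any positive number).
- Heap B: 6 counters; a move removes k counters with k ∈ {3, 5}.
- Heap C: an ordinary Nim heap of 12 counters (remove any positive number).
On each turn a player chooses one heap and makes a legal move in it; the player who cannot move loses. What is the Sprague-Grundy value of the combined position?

8

Heap A is a plain Nim heap of size 6, so its Grundy value is 6.
Build the Grundy sequence for heap B with g(k) = mex{g(k−s) : s ∈ {3, 5}, s ≤ k}:
k:     0  1  2  3  4  5  6
g(k):  0  0  0  1  1  1  2
So g(6) = 2.
Heap C is a plain Nim heap of size 12, so its Grundy value is 12.
By the Sprague-Grundy theorem, the Grundy value of a sum of independent games is the XOR of the component values.
Combined value = 6 ⊕ 2 ⊕ 12 = 8.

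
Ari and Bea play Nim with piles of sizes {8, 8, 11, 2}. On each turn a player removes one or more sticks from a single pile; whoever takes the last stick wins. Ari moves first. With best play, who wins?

Ari wins

Compute the nim-sum pairwise:
8 ^ 8 = 0
0 ^ 11 = 11
11 ^ 2 = 9
The nim-sum is 9 ≠ 0, so this is an N-position: the player to move can win; Ari has a winning move.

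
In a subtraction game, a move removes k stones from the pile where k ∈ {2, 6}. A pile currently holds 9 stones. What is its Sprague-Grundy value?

0

Build the Grundy sequence with g(k) = mex{g(k−s) : s ∈ {2, 6}, s ≤ k}:
k:     0  1  2  3  4  5  6  7  8  9
g(k):  0  0  1  1  0  0  1  1  0  0
So g(9) = 0.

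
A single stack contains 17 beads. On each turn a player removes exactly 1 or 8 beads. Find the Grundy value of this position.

Compute g(0), g(1), … for moves {1, 8}:
k:     0  1  2  3  4  5  6  7  8  9 10 11 12 13 14 15 16 17
g(k):  0  1  0  1  0  1  0  1  2  0  1  0  1  0  1  0  1  2
So g(17) = 2.

2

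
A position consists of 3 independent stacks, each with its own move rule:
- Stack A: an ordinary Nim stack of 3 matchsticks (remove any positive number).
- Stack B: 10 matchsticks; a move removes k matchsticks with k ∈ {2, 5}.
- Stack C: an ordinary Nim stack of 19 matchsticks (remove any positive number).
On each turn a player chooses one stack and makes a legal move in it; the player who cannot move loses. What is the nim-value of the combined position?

Stack A is a plain Nim stack of size 3, so its Grundy value is 3.
For stack B, compute g(0), g(1), … with moves {2, 5}:
k:     0  1  2  3  4  5  6  7  8  9 10
g(k):  0  0  1  1  0  2  1  0  0  1  1
So g(10) = 1.
Stack C is a plain Nim stack of size 19, so its Grundy value is 19.
The value of a disjunctive sum is the nim-sum of the parts.
Combined value = 3 ⊕ 1 ⊕ 19 = 17.

17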